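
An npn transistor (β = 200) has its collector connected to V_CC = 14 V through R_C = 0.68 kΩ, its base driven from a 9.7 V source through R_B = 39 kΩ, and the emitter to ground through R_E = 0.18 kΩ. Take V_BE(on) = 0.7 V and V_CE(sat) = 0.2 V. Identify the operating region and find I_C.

saturation; I_C ≈ 16 mA

Assume active: I_B = (9.7 − 0.7)/(39 + 201×0.18) = 0.12 mA, I_C = β·I_B = 23.9 mA.
Then V_CE = 14 − 23.9×0.68 − 24.1×0.18 = -6.61 V < 0.2 V — the active assumption fails.
Re-solve with V_CE = 0.2 V. KCL at the emitter: V_E/R_E = (V_BB−0.7−V_E)/R_B + (V_CC−0.2−V_E)/R_C, giving V_E = 2.91 V.
I_C = (V_CC − 0.2 − V_E)/R_C = (13.8 − 2.91)/0.68 = 16 mA.
Check: I_B = (9 − 2.91)/39 = 0.156 mA, and β·I_B = 31.2 mA > I_C, confirming saturation.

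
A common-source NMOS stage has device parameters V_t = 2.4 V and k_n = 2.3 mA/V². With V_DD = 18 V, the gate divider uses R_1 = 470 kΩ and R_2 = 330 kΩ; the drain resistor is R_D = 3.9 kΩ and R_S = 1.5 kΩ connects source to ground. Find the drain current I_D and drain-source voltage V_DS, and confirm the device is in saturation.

I_D ≈ 2.4 mA, V_DS ≈ 5.1 V

V_G = V_DD·R_2/(R_1+R_2) = 18×330/800 = 7.42 V.
Assume saturation: I_D = (k_n/2)(V_GS − V_t)² with V_GS = V_G − I_D·R_S = 7.42 − 1.5·I_D.
Substituting gives 2.59·I_D² − 18.3·I_D + 29 = 0, with roots I_D = 2.39 or 4.7 mA.
The root I_D = 4.7 mA gives V_GS = 0.379 V ≤ V_t, so take I_D = 2.39 mA.
Then V_GS = 3.84 V and V_DS = V_DD − I_D(R_D+R_S) = 18 − 2.39×5.4 = 5.1 V.
Saturation requires V_DS ≥ V_GS − V_t = 1.44 V; 5.1 ≥ 1.44 ✓.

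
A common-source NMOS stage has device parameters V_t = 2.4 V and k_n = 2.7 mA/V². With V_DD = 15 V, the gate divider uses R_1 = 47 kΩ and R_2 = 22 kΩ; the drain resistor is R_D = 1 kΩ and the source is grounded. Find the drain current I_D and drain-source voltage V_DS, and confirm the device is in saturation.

I_D ≈ 7.7 mA, V_DS ≈ 7.3 V

V_G = V_DD·R_2/(R_1+R_2) = 15×22/69 = 4.78 V. With the source grounded, V_GS = V_G = 4.78 V.
Assume saturation: I_D = (k_n/2)(V_GS − V_t)² = (2.7/2)×(4.78 − 2.4)² = 1.35×2.38² = 7.66 mA.
V_DS = V_DD − I_D·R_D = 15 − 7.66×1 = 7.34 V.
Saturation requires V_DS ≥ V_GS − V_t = 2.38 V; 7.34 ≥ 2.38 ✓.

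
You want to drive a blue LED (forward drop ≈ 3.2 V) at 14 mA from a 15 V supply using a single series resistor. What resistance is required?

The resistor drops V_S − V_D = 15 − 3.2 = 11.8 V at 14 mA.
R = 11.8 V / 14 mA = 0.843 kΩ.

R ≈ 0.84 kΩ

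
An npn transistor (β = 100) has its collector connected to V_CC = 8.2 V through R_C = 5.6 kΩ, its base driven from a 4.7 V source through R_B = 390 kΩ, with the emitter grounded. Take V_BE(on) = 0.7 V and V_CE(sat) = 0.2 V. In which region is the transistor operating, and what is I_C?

Assume active. Base-emitter loop: I_B = (V_BB − V_BE)/R_B = (4.7 − 0.7)/390 = 0.0103 mA.
I_C = β·I_B = 100×0.0103 = 1.03 mA.
V_CE = V_CC − I_C·R_C = 8.2 − 1.03×5.6 = 2.46 V > V_CE(sat), so the active-region assumption holds.

active; I_C ≈ 1 mA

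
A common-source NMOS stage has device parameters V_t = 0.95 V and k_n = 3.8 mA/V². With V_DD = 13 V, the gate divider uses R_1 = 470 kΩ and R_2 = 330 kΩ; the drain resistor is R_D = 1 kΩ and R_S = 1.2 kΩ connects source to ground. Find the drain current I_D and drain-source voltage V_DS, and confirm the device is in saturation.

I_D ≈ 2.7 mA, V_DS ≈ 7.1 V

V_G = V_DD·R_2/(R_1+R_2) = 13×330/800 = 5.36 V.
Assume saturation: I_D = (k_n/2)(V_GS − V_t)² with V_GS = V_G − I_D·R_S = 5.36 − 1.2·I_D.
Substituting gives 2.74·I_D² − 21.1·I_D + 37 = 0, with roots I_D = 2.69 or 5.03 mA.
The root I_D = 5.03 mA gives V_GS = -0.678 V ≤ V_t, so take I_D = 2.69 mA.
Then V_GS = 2.14 V and V_DS = V_DD − I_D(R_D+R_S) = 13 − 2.69×2.2 = 7.09 V.
Saturation requires V_DS ≥ V_GS − V_t = 1.19 V; 7.09 ≥ 1.19 ✓.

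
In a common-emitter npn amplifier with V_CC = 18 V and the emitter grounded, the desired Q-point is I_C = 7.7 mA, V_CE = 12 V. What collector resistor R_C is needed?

R_C ≈ 0.78 kΩ

Collector loop: V_CC = I_C·R_C + V_CE.
R_C = (V_CC − V_CE)/I_C = (18 − 12)/7.7 = 0.779 kΩ.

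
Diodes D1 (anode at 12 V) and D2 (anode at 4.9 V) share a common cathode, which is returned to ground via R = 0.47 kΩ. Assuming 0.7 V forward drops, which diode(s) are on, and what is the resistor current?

Only D1 conducts; I_R ≈ 24 mA

Assume both conduct. Then node N would need to be at both 12−0.7 = 11.3 V and 4.9−0.7 = 4.2 V, which is impossible.
Assume only D1 conducts: V_N = 12 − 0.7 = 11.3 V, so I_R = 11.3/0.47 = 24 mA.
Check D2: its anode-to-cathode voltage is 4.9 − 11.3 = -6.4 V < 0.7 V, so it is off. The assumption is consistent.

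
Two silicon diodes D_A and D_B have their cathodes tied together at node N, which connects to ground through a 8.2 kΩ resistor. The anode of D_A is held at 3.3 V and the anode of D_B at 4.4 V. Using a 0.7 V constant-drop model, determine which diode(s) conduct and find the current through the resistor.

Only D_B conducts; I_R ≈ 0.45 mA

Assume both conduct. Then node N would need to be at both 3.3−0.7 = 2.6 V and 4.4−0.7 = 3.7 V, which is impossible.
Assume only D_B conducts: V_N = 4.4 − 0.7 = 3.7 V, so I_R = 3.7/8.2 = 0.451 mA.
Check D_A: its anode-to-cathode voltage is 3.3 − 3.7 = -0.4 V < 0.7 V, so it is off. The assumption is consistent.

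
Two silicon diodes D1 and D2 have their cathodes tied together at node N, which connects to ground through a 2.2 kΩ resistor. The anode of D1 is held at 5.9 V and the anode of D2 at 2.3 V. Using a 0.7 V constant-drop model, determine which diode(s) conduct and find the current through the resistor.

Assume both conduct. Then node N would need to be at both 5.9−0.7 = 5.2 V and 2.3−0.7 = 1.6 V, which is impossible.
Assume only D1 conducts: V_N = 5.9 − 0.7 = 5.2 V, so I_R = 5.2/2.2 = 2.36 mA.
Check D2: its anode-to-cathode voltage is 2.3 − 5.2 = -2.9 V < 0.7 V, so it is off. The assumption is consistent.

Only D1 conducts; I_R ≈ 2.4 mA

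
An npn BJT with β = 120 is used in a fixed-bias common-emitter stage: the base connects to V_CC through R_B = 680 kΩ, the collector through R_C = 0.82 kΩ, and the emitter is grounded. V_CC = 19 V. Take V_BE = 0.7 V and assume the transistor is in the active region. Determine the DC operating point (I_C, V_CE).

I_C ≈ 3.2 mA, V_CE ≈ 16 V

Base loop: V_CC = I_B·R_B + V_BE, so I_B = (19 − 0.7)/680 kΩ = 0.0269 mA.
In the active region I_C = β·I_B = 120 × 0.0269 = 3.23 mA.
Collector loop: V_CE = V_CC − I_C·R_C = 19 − 3.23×0.82 = 16.4 V.
Since V_CE = 16.4 V > V_CE(sat) ≈ 0.2 V, the transistor is in the active region as assumed.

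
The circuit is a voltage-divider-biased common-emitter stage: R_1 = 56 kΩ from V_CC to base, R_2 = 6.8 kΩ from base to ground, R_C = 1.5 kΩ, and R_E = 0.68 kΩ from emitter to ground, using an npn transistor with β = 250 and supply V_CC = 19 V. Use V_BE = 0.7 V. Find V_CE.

V_CE ≈ 15 V

Thevenize the base divider: V_Th = V_CC·R_2/(R_1+R_2) = 19×6.8/62.8 = 2.06 V, R_Th = R_1‖R_2 = 6.06 kΩ.
Base-emitter loop: V_Th = I_B·R_Th + V_BE + (β+1)I_B·R_E, so I_B = (2.06 − 0.7) / (6.06 + 251×0.68) = 0.00768 mA.
I_C = β·I_B = 250×0.00768 = 1.92 mA, and I_E = (β+1)I_B = 1.93 mA.
V_CE = V_CC − I_C·R_C − I_E·R_E = 19 − 1.92×1.5 − 1.93×0.68 = 14.8 V.
V_CE = 14.8 V > 0.2 V confirms active-region operation.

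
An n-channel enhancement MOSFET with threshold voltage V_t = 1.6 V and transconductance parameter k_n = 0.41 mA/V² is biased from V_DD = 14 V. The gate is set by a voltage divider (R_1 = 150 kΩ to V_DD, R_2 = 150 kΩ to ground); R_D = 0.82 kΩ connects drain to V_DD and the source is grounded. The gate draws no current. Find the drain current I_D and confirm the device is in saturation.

V_G = V_DD·R_2/(R_1+R_2) = 14×150/300 = 7 V. With the source grounded, V_GS = V_G = 7 V.
Assume saturation: I_D = (k_n/2)(V_GS − V_t)² = (0.41/2)×(7 − 1.6)² = 0.205×5.4² = 5.98 mA.
V_DS = V_DD − I_D·R_D = 14 − 5.98×0.82 = 9.1 V.
Saturation requires V_DS ≥ V_GS − V_t = 5.4 V; 9.1 ≥ 5.4 ✓.

I_D ≈ 6 mA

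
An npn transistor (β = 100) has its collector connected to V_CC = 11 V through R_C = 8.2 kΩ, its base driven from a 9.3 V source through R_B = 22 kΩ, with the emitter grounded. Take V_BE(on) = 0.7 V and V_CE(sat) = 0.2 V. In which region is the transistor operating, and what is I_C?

saturation; I_C ≈ 1.3 mA

Assume active: I_B = (9.3 − 0.7)/22 = 0.391 mA, giving I_C = β·I_B = 39.1 mA.
But then V_CE = 11 − 39.1×8.2 = -310 V < V_CE(sat) = 0.2 V — impossible in the active region.
So the transistor is saturated. With V_CE = 0.2 V, I_C = (V_CC − 0.2)/R_C = 10.8/8.2 = 1.32 mA.
Check: β·I_B = 39.1 mA > I_C = 1.32 mA, confirming saturation.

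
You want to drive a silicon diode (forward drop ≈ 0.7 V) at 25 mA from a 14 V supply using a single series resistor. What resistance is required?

The resistor drops V_S − V_D = 14 − 0.7 = 13.3 V at 25 mA.
R = 13.3 V / 25 mA = 0.532 kΩ.

R ≈ 0.53 kΩ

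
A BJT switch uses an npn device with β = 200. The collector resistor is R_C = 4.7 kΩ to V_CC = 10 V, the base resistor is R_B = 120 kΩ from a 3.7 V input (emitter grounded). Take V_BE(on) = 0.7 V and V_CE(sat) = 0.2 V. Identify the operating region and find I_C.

saturation; I_C ≈ 2.1 mA

Assume active: I_B = (3.7 − 0.7)/120 = 0.025 mA, giving I_C = β·I_B = 5 mA.
But then V_CE = 10 − 5×4.7 = -13.5 V < V_CE(sat) = 0.2 V — impossible in the active region.
So the transistor is saturated. With V_CE = 0.2 V, I_C = (V_CC − 0.2)/R_C = 9.8/4.7 = 2.09 mA.
Check: β·I_B = 5 mA > I_C = 2.09 mA, confirming saturation.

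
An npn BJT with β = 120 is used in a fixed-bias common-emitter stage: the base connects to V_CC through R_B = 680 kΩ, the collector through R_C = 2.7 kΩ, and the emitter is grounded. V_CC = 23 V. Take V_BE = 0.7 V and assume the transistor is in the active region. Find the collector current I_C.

I_C ≈ 3.9 mA

Base loop: V_CC = I_B·R_B + V_BE, so I_B = (23 − 0.7)/680 kΩ = 0.0328 mA.
In the active region I_C = β·I_B = 120 × 0.0328 = 3.94 mA.
Collector loop: V_CE = V_CC − I_C·R_C = 23 − 3.94×2.7 = 12.4 V.
Since V_CE = 12.4 V > V_CE(sat) ≈ 0.2 V, the transistor is in the active region as assumed.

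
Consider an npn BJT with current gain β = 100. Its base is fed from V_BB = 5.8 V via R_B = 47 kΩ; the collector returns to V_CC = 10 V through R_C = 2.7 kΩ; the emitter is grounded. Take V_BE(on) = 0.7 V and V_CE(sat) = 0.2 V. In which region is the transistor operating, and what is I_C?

saturation; I_C ≈ 3.6 mA

Assume active: I_B = (5.8 − 0.7)/47 = 0.109 mA, giving I_C = β·I_B = 10.9 mA.
But then V_CE = 10 − 10.9×2.7 = -19.3 V < V_CE(sat) = 0.2 V — impossible in the active region.
So the transistor is saturated. With V_CE = 0.2 V, I_C = (V_CC − 0.2)/R_C = 9.8/2.7 = 3.63 mA.
Check: β·I_B = 10.9 mA > I_C = 3.63 mA, confirming saturation.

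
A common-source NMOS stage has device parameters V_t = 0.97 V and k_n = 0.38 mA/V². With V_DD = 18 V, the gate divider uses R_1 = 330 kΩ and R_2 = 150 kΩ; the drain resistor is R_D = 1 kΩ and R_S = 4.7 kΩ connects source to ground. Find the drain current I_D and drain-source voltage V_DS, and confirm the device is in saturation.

V_G = V_DD·R_2/(R_1+R_2) = 18×150/480 = 5.62 V.
Assume saturation: I_D = (k_n/2)(V_GS − V_t)² with V_GS = V_G − I_D·R_S = 5.62 − 4.7·I_D.
Substituting gives 4.2·I_D² − 9.31·I_D + 4.12 = 0, with roots I_D = 0.609 or 1.61 mA.
The root I_D = 1.61 mA gives V_GS = -1.94 V ≤ V_t, so take I_D = 0.609 mA.
Then V_GS = 2.76 V and V_DS = V_DD − I_D(R_D+R_S) = 18 − 0.609×5.7 = 14.5 V.
Saturation requires V_DS ≥ V_GS − V_t = 1.79 V; 14.5 ≥ 1.79 ✓.

I_D ≈ 0.61 mA, V_DS ≈ 15 V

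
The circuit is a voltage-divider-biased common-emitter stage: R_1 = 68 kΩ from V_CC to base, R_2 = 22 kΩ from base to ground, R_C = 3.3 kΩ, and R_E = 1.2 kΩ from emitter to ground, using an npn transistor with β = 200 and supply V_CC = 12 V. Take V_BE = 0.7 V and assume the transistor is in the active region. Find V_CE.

Thevenize the base divider: V_Th = V_CC·R_2/(R_1+R_2) = 12×22/90 = 2.93 V, R_Th = R_1‖R_2 = 16.6 kΩ.
Base-emitter loop: V_Th = I_B·R_Th + V_BE + (β+1)I_B·R_E, so I_B = (2.93 − 0.7) / (16.6 + 201×1.2) = 0.00866 mA.
I_C = β·I_B = 200×0.00866 = 1.73 mA, and I_E = (β+1)I_B = 1.74 mA.
V_CE = V_CC − I_C·R_C − I_E·R_E = 12 − 1.73×3.3 − 1.74×1.2 = 4.19 V.
V_CE = 4.19 V > 0.2 V confirms active-region operation.

V_CE ≈ 4.2 V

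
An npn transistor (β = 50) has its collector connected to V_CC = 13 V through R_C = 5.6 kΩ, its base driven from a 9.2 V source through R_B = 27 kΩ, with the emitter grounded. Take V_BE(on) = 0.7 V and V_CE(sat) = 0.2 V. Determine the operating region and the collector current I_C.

Assume active: I_B = (9.2 − 0.7)/27 = 0.315 mA, giving I_C = β·I_B = 15.7 mA.
But then V_CE = 13 − 15.7×5.6 = -75.1 V < V_CE(sat) = 0.2 V — impossible in the active region.
So the transistor is saturated. With V_CE = 0.2 V, I_C = (V_CC − 0.2)/R_C = 12.8/5.6 = 2.29 mA.
Check: β·I_B = 15.7 mA > I_C = 2.29 mA, confirming saturation.

saturation; I_C ≈ 2.3 mA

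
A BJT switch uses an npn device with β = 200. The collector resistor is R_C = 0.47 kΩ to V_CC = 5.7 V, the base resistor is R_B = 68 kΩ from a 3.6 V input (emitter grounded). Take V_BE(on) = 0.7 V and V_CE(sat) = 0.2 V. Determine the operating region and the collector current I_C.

active; I_C ≈ 8.5 mA

Assume active. Base-emitter loop: I_B = (V_BB − V_BE)/R_B = (3.6 − 0.7)/68 = 0.0426 mA.
I_C = β·I_B = 200×0.0426 = 8.53 mA.
V_CE = V_CC − I_C·R_C = 5.7 − 8.53×0.47 = 1.69 V > V_CE(sat), so the active-region assumption holds.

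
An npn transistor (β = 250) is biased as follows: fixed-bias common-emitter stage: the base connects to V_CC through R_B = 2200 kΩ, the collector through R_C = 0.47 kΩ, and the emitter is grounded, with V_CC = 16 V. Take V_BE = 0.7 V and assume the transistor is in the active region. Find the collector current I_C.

Base loop: V_CC = I_B·R_B + V_BE, so I_B = (16 − 0.7)/2200 kΩ = 0.00695 mA.
In the active region I_C = β·I_B = 250 × 0.00695 = 1.74 mA.
Collector loop: V_CE = V_CC − I_C·R_C = 16 − 1.74×0.47 = 15.2 V.
Since V_CE = 15.2 V > V_CE(sat) ≈ 0.2 V, the transistor is in the active region as assumed.

I_C ≈ 1.7 mA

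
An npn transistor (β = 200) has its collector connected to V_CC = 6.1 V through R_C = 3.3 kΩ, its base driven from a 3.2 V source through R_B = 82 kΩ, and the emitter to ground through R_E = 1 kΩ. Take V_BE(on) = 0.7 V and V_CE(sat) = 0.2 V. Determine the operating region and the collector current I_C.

Assume active: I_B = (3.2 − 0.7)/(82 + 201×1) = 0.00883 mA, I_C = β·I_B = 1.77 mA.
Then V_CE = 6.1 − 1.77×3.3 − 1.78×1 = -1.51 V < 0.2 V — the active assumption fails.
Re-solve with V_CE = 0.2 V. KCL at the emitter: V_E/R_E = (V_BB−0.7−V_E)/R_B + (V_CC−0.2−V_E)/R_C, giving V_E = 1.38 V.
I_C = (V_CC − 0.2 − V_E)/R_C = (5.9 − 1.38)/3.3 = 1.37 mA.
Check: I_B = (2.5 − 1.38)/82 = 0.0136 mA, and β·I_B = 2.73 mA > I_C, confirming saturation.

saturation; I_C ≈ 1.4 mA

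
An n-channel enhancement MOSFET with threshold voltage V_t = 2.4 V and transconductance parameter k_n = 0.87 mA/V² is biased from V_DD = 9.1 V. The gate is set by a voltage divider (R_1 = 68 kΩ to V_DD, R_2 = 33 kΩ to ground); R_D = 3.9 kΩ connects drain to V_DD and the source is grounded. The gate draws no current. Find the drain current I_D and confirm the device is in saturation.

I_D ≈ 0.14 mA

V_G = V_DD·R_2/(R_1+R_2) = 9.1×33/101 = 2.97 V. With the source grounded, V_GS = V_G = 2.97 V.
Assume saturation: I_D = (k_n/2)(V_GS − V_t)² = (0.87/2)×(2.97 − 2.4)² = 0.435×0.573² = 0.143 mA.
V_DS = V_DD − I_D·R_D = 9.1 − 0.143×3.9 = 8.54 V.
Saturation requires V_DS ≥ V_GS − V_t = 0.573 V; 8.54 ≥ 0.573 ✓.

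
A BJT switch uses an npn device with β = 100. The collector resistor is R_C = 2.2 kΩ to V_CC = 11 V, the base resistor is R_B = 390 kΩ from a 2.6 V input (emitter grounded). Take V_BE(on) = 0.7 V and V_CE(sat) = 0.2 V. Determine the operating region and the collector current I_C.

Assume active. Base-emitter loop: I_B = (V_BB − V_BE)/R_B = (2.6 − 0.7)/390 = 0.00487 mA.
I_C = β·I_B = 100×0.00487 = 0.487 mA.
V_CE = V_CC − I_C·R_C = 11 − 0.487×2.2 = 9.93 V > V_CE(sat), so the active-region assumption holds.

active; I_C ≈ 0.49 mA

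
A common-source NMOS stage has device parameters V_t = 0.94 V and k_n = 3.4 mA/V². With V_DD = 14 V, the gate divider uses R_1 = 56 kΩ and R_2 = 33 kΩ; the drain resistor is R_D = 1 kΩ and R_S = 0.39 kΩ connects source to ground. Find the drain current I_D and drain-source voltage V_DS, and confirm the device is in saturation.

I_D ≈ 6.1 mA, V_DS ≈ 5.6 V

V_G = V_DD·R_2/(R_1+R_2) = 14×33/89 = 5.19 V.
Assume saturation: I_D = (k_n/2)(V_GS − V_t)² with V_GS = V_G − I_D·R_S = 5.19 − 0.39·I_D.
Substituting gives 0.259·I_D² − 6.64·I_D + 30.7 = 0, with roots I_D = 6.06 or 19.6 mA.
The root I_D = 19.6 mA gives V_GS = -2.46 V ≤ V_t, so take I_D = 6.06 mA.
Then V_GS = 2.83 V and V_DS = V_DD − I_D(R_D+R_S) = 14 − 6.06×1.39 = 5.58 V.
Saturation requires V_DS ≥ V_GS − V_t = 1.89 V; 5.58 ≥ 1.89 ✓.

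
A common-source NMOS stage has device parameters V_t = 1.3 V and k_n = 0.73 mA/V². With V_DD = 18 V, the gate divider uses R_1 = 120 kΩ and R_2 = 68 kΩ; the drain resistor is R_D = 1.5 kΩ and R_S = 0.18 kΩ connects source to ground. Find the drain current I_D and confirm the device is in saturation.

I_D ≈ 6.1 mA

V_G = V_DD·R_2/(R_1+R_2) = 18×68/188 = 6.51 V.
Assume saturation: I_D = (k_n/2)(V_GS − V_t)² with V_GS = V_G − I_D·R_S = 6.51 − 0.18·I_D.
Substituting gives 0.0118·I_D² − 1.68·I_D + 9.91 = 0, with roots I_D = 6.15 or 136 mA.
The root I_D = 136 mA gives V_GS = -18 V ≤ V_t, so take I_D = 6.15 mA.
Then V_GS = 5.4 V and V_DS = V_DD − I_D(R_D+R_S) = 18 − 6.15×1.68 = 7.67 V.
Saturation requires V_DS ≥ V_GS − V_t = 4.1 V; 7.67 ≥ 4.1 ✓.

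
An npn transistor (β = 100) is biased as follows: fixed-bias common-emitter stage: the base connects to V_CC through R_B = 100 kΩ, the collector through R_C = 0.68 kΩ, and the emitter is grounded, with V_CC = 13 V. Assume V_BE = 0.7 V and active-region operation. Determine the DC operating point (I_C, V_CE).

Base loop: V_CC = I_B·R_B + V_BE, so I_B = (13 − 0.7)/100 kΩ = 0.123 mA.
In the active region I_C = β·I_B = 100 × 0.123 = 12.3 mA.
Collector loop: V_CE = V_CC − I_C·R_C = 13 − 12.3×0.68 = 4.64 V.
Since V_CE = 4.64 V > V_CE(sat) ≈ 0.2 V, the transistor is in the active region as assumed.

I_C ≈ 12 mA, V_CE ≈ 4.6 V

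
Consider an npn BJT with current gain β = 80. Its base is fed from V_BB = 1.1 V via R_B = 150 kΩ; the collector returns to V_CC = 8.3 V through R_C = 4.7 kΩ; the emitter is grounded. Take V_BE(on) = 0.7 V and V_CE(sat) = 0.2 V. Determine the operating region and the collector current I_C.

active; I_C ≈ 0.21 mA

Assume active. Base-emitter loop: I_B = (V_BB − V_BE)/R_B = (1.1 − 0.7)/150 = 0.00267 mA.
I_C = β·I_B = 80×0.00267 = 0.213 mA.
V_CE = V_CC − I_C·R_C = 8.3 − 0.213×4.7 = 7.3 V > V_CE(sat), so the active-region assumption holds.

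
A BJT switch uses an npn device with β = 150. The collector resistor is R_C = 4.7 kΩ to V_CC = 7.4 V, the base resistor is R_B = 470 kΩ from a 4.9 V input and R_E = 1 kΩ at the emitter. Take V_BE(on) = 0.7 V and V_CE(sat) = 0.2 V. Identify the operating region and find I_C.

Assume active. Base-emitter loop: I_B = (V_BB − V_BE)/(R_B + (β+1)R_E) = (4.9 − 0.7)/(470 + 151×1) = 0.00676 mA.
I_C = β·I_B = 150×0.00676 = 1.01 mA.
V_CE = V_CC − I_C·R_C − I_E·R_E = 7.4 − 1.01×4.7 − 1.02×1 = 1.61 V > V_CE(sat), so the active-region assumption holds.

active; I_C ≈ 1 mA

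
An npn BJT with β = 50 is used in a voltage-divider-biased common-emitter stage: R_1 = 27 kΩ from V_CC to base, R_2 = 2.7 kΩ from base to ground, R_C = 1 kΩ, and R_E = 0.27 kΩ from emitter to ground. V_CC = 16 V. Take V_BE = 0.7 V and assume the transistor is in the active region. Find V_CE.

Thevenize the base divider: V_Th = V_CC·R_2/(R_1+R_2) = 16×2.7/29.7 = 1.45 V, R_Th = R_1‖R_2 = 2.45 kΩ.
Base-emitter loop: V_Th = I_B·R_Th + V_BE + (β+1)I_B·R_E, so I_B = (1.45 − 0.7) / (2.45 + 51×0.27) = 0.0465 mA.
I_C = β·I_B = 50×0.0465 = 2.33 mA, and I_E = (β+1)I_B = 2.37 mA.
V_CE = V_CC − I_C·R_C − I_E·R_E = 16 − 2.33×1 − 2.37×0.27 = 13 V.
V_CE = 13 V > 0.2 V confirms active-region operation.

V_CE ≈ 13 V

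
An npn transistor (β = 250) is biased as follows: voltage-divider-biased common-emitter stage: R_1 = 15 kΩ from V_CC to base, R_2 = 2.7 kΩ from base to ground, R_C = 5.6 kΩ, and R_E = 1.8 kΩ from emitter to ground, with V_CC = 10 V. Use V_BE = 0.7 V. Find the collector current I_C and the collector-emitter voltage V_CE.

Thevenize the base divider: V_Th = V_CC·R_2/(R_1+R_2) = 10×2.7/17.7 = 1.53 V, R_Th = R_1‖R_2 = 2.29 kΩ.
Base-emitter loop: V_Th = I_B·R_Th + V_BE + (β+1)I_B·R_E, so I_B = (1.53 − 0.7) / (2.29 + 251×1.8) = 0.00182 mA.
I_C = β·I_B = 250×0.00182 = 0.454 mA, and I_E = (β+1)I_B = 0.456 mA.
V_CE = V_CC − I_C·R_C − I_E·R_E = 10 − 0.454×5.6 − 0.456×1.8 = 6.63 V.
V_CE = 6.63 V > 0.2 V confirms active-region operation.

I_C ≈ 0.45 mA, V_CE ≈ 6.6 V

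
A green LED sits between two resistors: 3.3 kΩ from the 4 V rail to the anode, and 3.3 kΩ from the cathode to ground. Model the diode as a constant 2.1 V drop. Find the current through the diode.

The two resistors are in series with the diode, so KVL gives 4 = I·3.3 + 2.1 + I·3.3.
I = (4 − 2.1) / (3.3 + 3.3) kΩ = 1.9 / 6.6 = 0.288 mA.

I ≈ 0.29 mA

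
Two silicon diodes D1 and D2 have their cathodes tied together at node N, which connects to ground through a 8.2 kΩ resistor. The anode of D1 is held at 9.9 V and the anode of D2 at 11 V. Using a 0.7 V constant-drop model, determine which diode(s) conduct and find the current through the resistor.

Assume both conduct. Then node N would need to be at both 9.9−0.7 = 9.2 V and 11−0.7 = 10.3 V, which is impossible.
Assume only D2 conducts: V_N = 11 − 0.7 = 10.3 V, so I_R = 10.3/8.2 = 1.26 mA.
Check D1: its anode-to-cathode voltage is 9.9 − 10.3 = -0.4 V < 0.7 V, so it is off. The assumption is consistent.

Only D2 conducts; I_R ≈ 1.3 mA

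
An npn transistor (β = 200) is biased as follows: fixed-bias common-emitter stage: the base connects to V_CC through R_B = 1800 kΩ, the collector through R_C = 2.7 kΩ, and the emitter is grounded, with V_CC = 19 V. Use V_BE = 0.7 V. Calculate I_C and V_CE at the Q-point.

I_C ≈ 2 mA, V_CE ≈ 14 V

Base loop: V_CC = I_B·R_B + V_BE, so I_B = (19 − 0.7)/1800 kΩ = 0.0102 mA.
In the active region I_C = β·I_B = 200 × 0.0102 = 2.03 mA.
Collector loop: V_CE = V_CC − I_C·R_C = 19 − 2.03×2.7 = 13.5 V.
Since V_CE = 13.5 V > V_CE(sat) ≈ 0.2 V, the transistor is in the active region as assumed.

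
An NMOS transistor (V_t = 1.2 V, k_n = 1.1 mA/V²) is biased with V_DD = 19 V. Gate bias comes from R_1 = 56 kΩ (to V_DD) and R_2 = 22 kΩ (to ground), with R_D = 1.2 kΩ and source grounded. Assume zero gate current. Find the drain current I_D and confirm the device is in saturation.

V_G = V_DD·R_2/(R_1+R_2) = 19×22/78 = 5.36 V. With the source grounded, V_GS = V_G = 5.36 V.
Assume saturation: I_D = (k_n/2)(V_GS − V_t)² = (1.1/2)×(5.36 − 1.2)² = 0.55×4.16² = 9.51 mA.
V_DS = V_DD − I_D·R_D = 19 − 9.51×1.2 = 7.58 V.
Saturation requires V_DS ≥ V_GS − V_t = 4.16 V; 7.58 ≥ 4.16 ✓.

I_D ≈ 9.5 mA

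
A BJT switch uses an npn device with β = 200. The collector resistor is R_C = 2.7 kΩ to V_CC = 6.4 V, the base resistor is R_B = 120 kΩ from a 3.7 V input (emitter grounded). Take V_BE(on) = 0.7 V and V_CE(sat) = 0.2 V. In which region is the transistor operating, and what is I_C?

saturation; I_C ≈ 2.3 mA

Assume active: I_B = (3.7 − 0.7)/120 = 0.025 mA, giving I_C = β·I_B = 5 mA.
But then V_CE = 6.4 − 5×2.7 = -7.1 V < V_CE(sat) = 0.2 V — impossible in the active region.
So the transistor is saturated. With V_CE = 0.2 V, I_C = (V_CC − 0.2)/R_C = 6.2/2.7 = 2.3 mA.
Check: β·I_B = 5 mA > I_C = 2.3 mA, confirming saturation.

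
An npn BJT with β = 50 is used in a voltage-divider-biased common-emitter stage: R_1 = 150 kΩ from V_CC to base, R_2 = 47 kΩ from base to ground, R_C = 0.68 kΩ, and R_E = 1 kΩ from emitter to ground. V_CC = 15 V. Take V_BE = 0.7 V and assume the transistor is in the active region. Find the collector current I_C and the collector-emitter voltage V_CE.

I_C ≈ 1.7 mA, V_CE ≈ 12 V

Thevenize the base divider: V_Th = V_CC·R_2/(R_1+R_2) = 15×47/197 = 3.58 V, R_Th = R_1‖R_2 = 35.8 kΩ.
Base-emitter loop: V_Th = I_B·R_Th + V_BE + (β+1)I_B·R_E, so I_B = (3.58 − 0.7) / (35.8 + 51×1) = 0.0332 mA.
I_C = β·I_B = 50×0.0332 = 1.66 mA, and I_E = (β+1)I_B = 1.69 mA.
V_CE = V_CC − I_C·R_C − I_E·R_E = 15 − 1.66×0.68 − 1.69×1 = 12.2 V.
V_CE = 12.2 V > 0.2 V confirms active-region operation.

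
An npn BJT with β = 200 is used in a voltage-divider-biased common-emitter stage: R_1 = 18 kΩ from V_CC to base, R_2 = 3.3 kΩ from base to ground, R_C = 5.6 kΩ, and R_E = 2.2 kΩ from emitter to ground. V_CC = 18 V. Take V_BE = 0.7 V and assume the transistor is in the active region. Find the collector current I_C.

I_C ≈ 0.94 mA

Thevenize the base divider: V_Th = V_CC·R_2/(R_1+R_2) = 18×3.3/21.3 = 2.79 V, R_Th = R_1‖R_2 = 2.79 kΩ.
Base-emitter loop: V_Th = I_B·R_Th + V_BE + (β+1)I_B·R_E, so I_B = (2.79 − 0.7) / (2.79 + 201×2.2) = 0.00469 mA.
I_C = β·I_B = 200×0.00469 = 0.939 mA, and I_E = (β+1)I_B = 0.943 mA.
V_CE = V_CC − I_C·R_C − I_E·R_E = 18 − 0.939×5.6 − 0.943×2.2 = 10.7 V.
V_CE = 10.7 V > 0.2 V confirms active-region operation.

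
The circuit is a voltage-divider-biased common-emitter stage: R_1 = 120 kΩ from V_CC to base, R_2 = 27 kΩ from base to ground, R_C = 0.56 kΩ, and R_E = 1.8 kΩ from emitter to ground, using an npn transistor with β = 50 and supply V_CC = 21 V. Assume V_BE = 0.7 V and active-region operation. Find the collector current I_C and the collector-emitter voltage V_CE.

I_C ≈ 1.4 mA, V_CE ≈ 18 V

Thevenize the base divider: V_Th = V_CC·R_2/(R_1+R_2) = 21×27/147 = 3.86 V, R_Th = R_1‖R_2 = 22 kΩ.
Base-emitter loop: V_Th = I_B·R_Th + V_BE + (β+1)I_B·R_E, so I_B = (3.86 − 0.7) / (22 + 51×1.8) = 0.0277 mA.
I_C = β·I_B = 50×0.0277 = 1.39 mA, and I_E = (β+1)I_B = 1.41 mA.
V_CE = V_CC − I_C·R_C − I_E·R_E = 21 − 1.39×0.56 − 1.41×1.8 = 17.7 V.
V_CE = 17.7 V > 0.2 V confirms active-region operation.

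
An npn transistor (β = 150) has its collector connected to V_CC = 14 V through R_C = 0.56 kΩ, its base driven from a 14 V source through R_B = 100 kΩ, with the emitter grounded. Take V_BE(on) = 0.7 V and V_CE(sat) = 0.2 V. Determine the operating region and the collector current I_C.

Assume active. Base-emitter loop: I_B = (V_BB − V_BE)/R_B = (14 − 0.7)/100 = 0.133 mA.
I_C = β·I_B = 150×0.133 = 20 mA.
V_CE = V_CC − I_C·R_C = 14 − 20×0.56 = 2.83 V > V_CE(sat), so the active-region assumption holds.

active; I_C ≈ 20 mA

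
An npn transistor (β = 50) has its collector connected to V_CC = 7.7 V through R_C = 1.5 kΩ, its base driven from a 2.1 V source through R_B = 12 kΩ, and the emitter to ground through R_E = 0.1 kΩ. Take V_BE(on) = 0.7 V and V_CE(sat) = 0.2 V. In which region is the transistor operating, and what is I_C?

active; I_C ≈ 4.1 mA

Assume active. Base-emitter loop: I_B = (V_BB − V_BE)/(R_B + (β+1)R_E) = (2.1 − 0.7)/(12 + 51×0.1) = 0.0819 mA.
I_C = β·I_B = 50×0.0819 = 4.09 mA.
V_CE = V_CC − I_C·R_C − I_E·R_E = 7.7 − 4.09×1.5 − 4.18×0.1 = 1.14 V > V_CE(sat), so the active-region assumption holds.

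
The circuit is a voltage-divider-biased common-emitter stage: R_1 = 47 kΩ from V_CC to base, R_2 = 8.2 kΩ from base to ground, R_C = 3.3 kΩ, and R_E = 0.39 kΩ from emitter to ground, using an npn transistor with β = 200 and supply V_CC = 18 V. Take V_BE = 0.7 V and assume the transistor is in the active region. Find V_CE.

Thevenize the base divider: V_Th = V_CC·R_2/(R_1+R_2) = 18×8.2/55.2 = 2.67 V, R_Th = R_1‖R_2 = 6.98 kΩ.
Base-emitter loop: V_Th = I_B·R_Th + V_BE + (β+1)I_B·R_E, so I_B = (2.67 − 0.7) / (6.98 + 201×0.39) = 0.0231 mA.
I_C = β·I_B = 200×0.0231 = 4.62 mA, and I_E = (β+1)I_B = 4.65 mA.
V_CE = V_CC − I_C·R_C − I_E·R_E = 18 − 4.62×3.3 − 4.65×0.39 = 0.927 V.
V_CE = 0.927 V > 0.2 V confirms active-region operation.

V_CE ≈ 0.93 V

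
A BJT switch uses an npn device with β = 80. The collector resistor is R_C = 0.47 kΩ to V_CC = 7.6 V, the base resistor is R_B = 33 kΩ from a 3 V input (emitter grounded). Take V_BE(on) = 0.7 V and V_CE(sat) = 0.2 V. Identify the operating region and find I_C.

Assume active. Base-emitter loop: I_B = (V_BB − V_BE)/R_B = (3 − 0.7)/33 = 0.0697 mA.
I_C = β·I_B = 80×0.0697 = 5.58 mA.
V_CE = V_CC − I_C·R_C = 7.6 − 5.58×0.47 = 4.98 V > V_CE(sat), so the active-region assumption holds.

active; I_C ≈ 5.6 mA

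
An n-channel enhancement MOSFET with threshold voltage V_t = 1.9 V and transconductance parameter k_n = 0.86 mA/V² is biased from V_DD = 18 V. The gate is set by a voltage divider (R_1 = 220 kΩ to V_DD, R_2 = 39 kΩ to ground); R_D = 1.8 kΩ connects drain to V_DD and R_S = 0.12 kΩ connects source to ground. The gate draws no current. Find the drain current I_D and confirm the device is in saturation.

V_G = V_DD·R_2/(R_1+R_2) = 18×39/259 = 2.71 V.
Assume saturation: I_D = (k_n/2)(V_GS − V_t)² with V_GS = V_G − I_D·R_S = 2.71 − 0.12·I_D.
Substituting gives 0.00619·I_D² − 1.08·I_D + 0.282 = 0, with roots I_D = 0.261 or 175 mA.
The root I_D = 175 mA gives V_GS = -18.3 V ≤ V_t, so take I_D = 0.261 mA.
Then V_GS = 2.68 V and V_DS = V_DD − I_D(R_D+R_S) = 18 − 0.261×1.92 = 17.5 V.
Saturation requires V_DS ≥ V_GS − V_t = 0.779 V; 17.5 ≥ 0.779 ✓.

I_D ≈ 0.26 mA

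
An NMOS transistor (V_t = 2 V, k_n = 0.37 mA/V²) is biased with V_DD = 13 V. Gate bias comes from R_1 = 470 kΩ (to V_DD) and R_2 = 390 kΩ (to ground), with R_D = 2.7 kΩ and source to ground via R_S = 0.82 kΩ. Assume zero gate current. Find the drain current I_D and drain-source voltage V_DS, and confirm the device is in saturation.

I_D ≈ 1.4 mA, V_DS ≈ 8.1 V

V_G = V_DD·R_2/(R_1+R_2) = 13×390/860 = 5.9 V.
Assume saturation: I_D = (k_n/2)(V_GS − V_t)² with V_GS = V_G − I_D·R_S = 5.9 − 0.82·I_D.
Substituting gives 0.124·I_D² − 2.18·I_D + 2.81 = 0, with roots I_D = 1.4 or 16.1 mA.
The root I_D = 16.1 mA gives V_GS = -7.34 V ≤ V_t, so take I_D = 1.4 mA.
Then V_GS = 4.75 V and V_DS = V_DD − I_D(R_D+R_S) = 13 − 1.4×3.52 = 8.08 V.
Saturation requires V_DS ≥ V_GS − V_t = 2.75 V; 8.08 ≥ 2.75 ✓.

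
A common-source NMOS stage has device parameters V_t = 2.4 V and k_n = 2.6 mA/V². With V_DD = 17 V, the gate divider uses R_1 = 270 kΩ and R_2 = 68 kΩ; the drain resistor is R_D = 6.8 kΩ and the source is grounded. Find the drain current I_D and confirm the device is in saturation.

V_G = V_DD·R_2/(R_1+R_2) = 17×68/338 = 3.42 V. With the source grounded, V_GS = V_G = 3.42 V.
Assume saturation: I_D = (k_n/2)(V_GS − V_t)² = (2.6/2)×(3.42 − 2.4)² = 1.3×1.02² = 1.35 mA.
V_DS = V_DD − I_D·R_D = 17 − 1.35×6.8 = 7.8 V.
Saturation requires V_DS ≥ V_GS − V_t = 1.02 V; 7.8 ≥ 1.02 ✓.

I_D ≈ 1.4 mA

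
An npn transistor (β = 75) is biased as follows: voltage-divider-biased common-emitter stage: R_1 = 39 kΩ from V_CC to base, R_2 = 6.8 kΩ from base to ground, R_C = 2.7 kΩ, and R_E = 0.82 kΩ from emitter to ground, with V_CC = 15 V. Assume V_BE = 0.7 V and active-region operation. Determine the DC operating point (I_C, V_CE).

Thevenize the base divider: V_Th = V_CC·R_2/(R_1+R_2) = 15×6.8/45.8 = 2.23 V, R_Th = R_1‖R_2 = 5.79 kΩ.
Base-emitter loop: V_Th = I_B·R_Th + V_BE + (β+1)I_B·R_E, so I_B = (2.23 − 0.7) / (5.79 + 76×0.82) = 0.0224 mA.
I_C = β·I_B = 75×0.0224 = 1.68 mA, and I_E = (β+1)I_B = 1.7 mA.
V_CE = V_CC − I_C·R_C − I_E·R_E = 15 − 1.68×2.7 − 1.7×0.82 = 9.06 V.
V_CE = 9.06 V > 0.2 V confirms active-region operation.

I_C ≈ 1.7 mA, V_CE ≈ 9.1 V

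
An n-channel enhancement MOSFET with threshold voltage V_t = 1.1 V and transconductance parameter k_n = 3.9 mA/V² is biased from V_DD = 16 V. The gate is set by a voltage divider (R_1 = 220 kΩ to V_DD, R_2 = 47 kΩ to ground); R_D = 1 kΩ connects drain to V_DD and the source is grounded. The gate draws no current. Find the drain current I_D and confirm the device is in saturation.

V_G = V_DD·R_2/(R_1+R_2) = 16×47/267 = 2.82 V. With the source grounded, V_GS = V_G = 2.82 V.
Assume saturation: I_D = (k_n/2)(V_GS − V_t)² = (3.9/2)×(2.82 − 1.1)² = 1.95×1.72² = 5.75 mA.
V_DS = V_DD − I_D·R_D = 16 − 5.75×1 = 10.3 V.
Saturation requires V_DS ≥ V_GS − V_t = 1.72 V; 10.3 ≥ 1.72 ✓.

I_D ≈ 5.7 mA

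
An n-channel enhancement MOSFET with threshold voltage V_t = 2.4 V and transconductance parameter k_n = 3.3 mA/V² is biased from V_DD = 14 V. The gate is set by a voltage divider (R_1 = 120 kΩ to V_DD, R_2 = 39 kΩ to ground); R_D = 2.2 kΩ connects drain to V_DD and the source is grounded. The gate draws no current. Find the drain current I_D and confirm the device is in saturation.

V_G = V_DD·R_2/(R_1+R_2) = 14×39/159 = 3.43 V. With the source grounded, V_GS = V_G = 3.43 V.
Assume saturation: I_D = (k_n/2)(V_GS − V_t)² = (3.3/2)×(3.43 − 2.4)² = 1.65×1.03² = 1.76 mA.
V_DS = V_DD − I_D·R_D = 14 − 1.76×2.2 = 10.1 V.
Saturation requires V_DS ≥ V_GS − V_t = 1.03 V; 10.1 ≥ 1.03 ✓.

I_D ≈ 1.8 mA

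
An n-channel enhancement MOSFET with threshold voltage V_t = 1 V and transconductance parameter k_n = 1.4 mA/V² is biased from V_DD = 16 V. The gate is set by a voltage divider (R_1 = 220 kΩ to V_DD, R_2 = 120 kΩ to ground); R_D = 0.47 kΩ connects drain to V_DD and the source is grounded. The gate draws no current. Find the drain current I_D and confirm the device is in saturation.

V_G = V_DD·R_2/(R_1+R_2) = 16×120/340 = 5.65 V. With the source grounded, V_GS = V_G = 5.65 V.
Assume saturation: I_D = (k_n/2)(V_GS − V_t)² = (1.4/2)×(5.65 − 1)² = 0.7×4.65² = 15.1 mA.
V_DS = V_DD − I_D·R_D = 16 − 15.1×0.47 = 8.9 V.
Saturation requires V_DS ≥ V_GS − V_t = 4.65 V; 8.9 ≥ 4.65 ✓.

I_D ≈ 15 mA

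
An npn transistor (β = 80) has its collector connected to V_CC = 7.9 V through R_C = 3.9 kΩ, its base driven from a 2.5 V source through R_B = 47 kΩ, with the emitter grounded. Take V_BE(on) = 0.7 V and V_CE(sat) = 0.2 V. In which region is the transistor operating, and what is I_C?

saturation; I_C ≈ 2 mA

Assume active: I_B = (2.5 − 0.7)/47 = 0.0383 mA, giving I_C = β·I_B = 3.06 mA.
But then V_CE = 7.9 − 3.06×3.9 = -4.05 V < V_CE(sat) = 0.2 V — impossible in the active region.
So the transistor is saturated. With V_CE = 0.2 V, I_C = (V_CC − 0.2)/R_C = 7.7/3.9 = 1.97 mA.
Check: β·I_B = 3.06 mA > I_C = 1.97 mA, confirming saturation.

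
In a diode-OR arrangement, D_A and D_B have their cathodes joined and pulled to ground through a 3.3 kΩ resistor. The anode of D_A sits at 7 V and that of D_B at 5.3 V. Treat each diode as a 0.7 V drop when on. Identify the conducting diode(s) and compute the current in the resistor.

Assume both conduct. Then node N would need to be at both 7−0.7 = 6.3 V and 5.3−0.7 = 4.6 V, which is impossible.
Assume only D_A conducts: V_N = 7 − 0.7 = 6.3 V, so I_R = 6.3/3.3 = 1.91 mA.
Check D_B: its anode-to-cathode voltage is 5.3 − 6.3 = -1 V < 0.7 V, so it is off. The assumption is consistent.

Only D_A conducts; I_R ≈ 1.9 mA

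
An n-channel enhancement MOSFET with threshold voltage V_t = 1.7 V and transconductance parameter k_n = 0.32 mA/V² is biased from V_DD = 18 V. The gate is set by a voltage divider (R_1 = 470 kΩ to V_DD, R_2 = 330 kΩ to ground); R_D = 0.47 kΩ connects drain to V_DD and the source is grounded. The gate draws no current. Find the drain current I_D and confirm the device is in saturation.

V_G = V_DD·R_2/(R_1+R_2) = 18×330/800 = 7.42 V. With the source grounded, V_GS = V_G = 7.42 V.
Assume saturation: I_D = (k_n/2)(V_GS − V_t)² = (0.32/2)×(7.42 − 1.7)² = 0.16×5.72² = 5.24 mA.
V_DS = V_DD − I_D·R_D = 18 − 5.24×0.47 = 15.5 V.
Saturation requires V_DS ≥ V_GS − V_t = 5.72 V; 15.5 ≥ 5.72 ✓.

I_D ≈ 5.2 mA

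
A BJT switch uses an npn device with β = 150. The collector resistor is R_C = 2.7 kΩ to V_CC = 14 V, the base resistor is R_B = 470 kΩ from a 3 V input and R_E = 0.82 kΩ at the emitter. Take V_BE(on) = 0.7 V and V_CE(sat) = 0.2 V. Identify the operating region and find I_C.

Assume active. Base-emitter loop: I_B = (V_BB − V_BE)/(R_B + (β+1)R_E) = (3 − 0.7)/(470 + 151×0.82) = 0.00387 mA.
I_C = β·I_B = 150×0.00387 = 0.581 mA.
V_CE = V_CC − I_C·R_C − I_E·R_E = 14 − 0.581×2.7 − 0.585×0.82 = 12 V > V_CE(sat), so the active-region assumption holds.

active; I_C ≈ 0.58 mA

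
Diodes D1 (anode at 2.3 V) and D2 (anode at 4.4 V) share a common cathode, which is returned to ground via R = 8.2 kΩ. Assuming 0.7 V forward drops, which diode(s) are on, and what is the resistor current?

Assume both conduct. Then node N would need to be at both 2.3−0.7 = 1.6 V and 4.4−0.7 = 3.7 V, which is impossible.
Assume only D2 conducts: V_N = 4.4 − 0.7 = 3.7 V, so I_R = 3.7/8.2 = 0.451 mA.
Check D1: its anode-to-cathode voltage is 2.3 − 3.7 = -1.4 V < 0.7 V, so it is off. The assumption is consistent.

Only D2 conducts; I_R ≈ 0.45 mA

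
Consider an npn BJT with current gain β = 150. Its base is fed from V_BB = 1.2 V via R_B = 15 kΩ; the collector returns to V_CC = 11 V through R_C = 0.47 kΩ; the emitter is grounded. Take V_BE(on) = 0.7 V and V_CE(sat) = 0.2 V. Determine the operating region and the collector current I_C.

Assume active. Base-emitter loop: I_B = (V_BB − V_BE)/R_B = (1.2 − 0.7)/15 = 0.0333 mA.
I_C = β·I_B = 150×0.0333 = 5 mA.
V_CE = V_CC − I_C·R_C = 11 − 5×0.47 = 8.65 V > V_CE(sat), so the active-region assumption holds.

active; I_C ≈ 5 mA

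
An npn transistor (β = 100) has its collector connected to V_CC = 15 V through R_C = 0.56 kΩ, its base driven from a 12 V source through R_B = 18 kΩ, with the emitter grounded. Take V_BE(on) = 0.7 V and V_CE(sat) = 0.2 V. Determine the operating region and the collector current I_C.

Assume active: I_B = (12 − 0.7)/18 = 0.628 mA, giving I_C = β·I_B = 62.8 mA.
But then V_CE = 15 − 62.8×0.56 = -20.2 V < V_CE(sat) = 0.2 V — impossible in the active region.
So the transistor is saturated. With V_CE = 0.2 V, I_C = (V_CC − 0.2)/R_C = 14.8/0.56 = 26.4 mA.
Check: β·I_B = 62.8 mA > I_C = 26.4 mA, confirming saturation.

saturation; I_C ≈ 26 mA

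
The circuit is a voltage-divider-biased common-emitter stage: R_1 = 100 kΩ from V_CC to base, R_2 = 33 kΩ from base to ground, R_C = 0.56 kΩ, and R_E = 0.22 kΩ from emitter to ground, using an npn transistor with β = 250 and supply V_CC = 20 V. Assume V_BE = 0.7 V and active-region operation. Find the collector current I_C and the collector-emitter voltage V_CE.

Thevenize the base divider: V_Th = V_CC·R_2/(R_1+R_2) = 20×33/133 = 4.96 V, R_Th = R_1‖R_2 = 24.8 kΩ.
Base-emitter loop: V_Th = I_B·R_Th + V_BE + (β+1)I_B·R_E, so I_B = (4.96 − 0.7) / (24.8 + 251×0.22) = 0.0533 mA.
I_C = β·I_B = 250×0.0533 = 13.3 mA, and I_E = (β+1)I_B = 13.4 mA.
V_CE = V_CC − I_C·R_C − I_E·R_E = 20 − 13.3×0.56 − 13.4×0.22 = 9.6 V.
V_CE = 9.6 V > 0.2 V confirms active-region operation.

I_C ≈ 13 mA, V_CE ≈ 9.6 V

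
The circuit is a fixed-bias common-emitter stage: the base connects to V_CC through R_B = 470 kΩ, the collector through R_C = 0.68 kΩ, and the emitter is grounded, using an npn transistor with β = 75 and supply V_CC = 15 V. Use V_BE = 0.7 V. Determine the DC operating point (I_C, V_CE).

Base loop: V_CC = I_B·R_B + V_BE, so I_B = (15 − 0.7)/470 kΩ = 0.0304 mA.
In the active region I_C = β·I_B = 75 × 0.0304 = 2.28 mA.
Collector loop: V_CE = V_CC − I_C·R_C = 15 − 2.28×0.68 = 13.4 V.
Since V_CE = 13.4 V > V_CE(sat) ≈ 0.2 V, the transistor is in the active region as assumed.

I_C ≈ 2.3 mA, V_CE ≈ 13 V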